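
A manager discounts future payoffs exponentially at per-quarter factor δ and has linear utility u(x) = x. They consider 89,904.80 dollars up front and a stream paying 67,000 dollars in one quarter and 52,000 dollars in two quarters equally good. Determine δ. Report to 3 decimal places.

Equating present values: 89904.80 = 67000δ + 52000δ².
That is, 52000δ² + 67000δ − 89904.80 = 0, a quadratic in δ.
By the quadratic formula (taking the positive root), δ = (−67000 + √23189198400.00) / 104000 ≈ 0.820.

δ ≈ 0.820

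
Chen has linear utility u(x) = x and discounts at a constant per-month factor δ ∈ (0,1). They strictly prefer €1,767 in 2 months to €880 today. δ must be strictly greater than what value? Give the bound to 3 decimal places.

Under u(x) = x this choice says 880 < δ^2·1767.
Hence δ^2 > 880/1767 = 0.49802, and x ↦ x^(1/2) is increasing on (0,∞).
δ > (880/1767)^(1/2) ≈ 0.706.

δ > 0.706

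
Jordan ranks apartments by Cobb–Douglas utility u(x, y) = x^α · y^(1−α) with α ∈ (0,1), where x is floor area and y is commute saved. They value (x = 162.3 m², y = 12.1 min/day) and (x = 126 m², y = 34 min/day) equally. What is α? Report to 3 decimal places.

α ≈ 0.803

Set the two utilities equal: 162.3^α·12.1^(1−α) = 126^α·34^(1−α).
Taking logs: α·ln 162.3 + (1−α)·ln 12.1 = α·ln 126 + (1−α)·ln 34, i.e. α·0.253165 = (1−α)·1.033155.
Thus α·(1.286320) = 1.033155, so α = 1.033155/1.286320 ≈ 0.803.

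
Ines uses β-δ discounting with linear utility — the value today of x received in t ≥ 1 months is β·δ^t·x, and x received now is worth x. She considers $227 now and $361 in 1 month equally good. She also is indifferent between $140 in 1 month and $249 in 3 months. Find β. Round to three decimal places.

β ≈ 0.839

The second indifference involves only future payoffs, so β cancels: β·δ^1·140 = β·δ^3·249, giving δ^2 = 140/249 = 0.56225, so δ = 0.74983.
Substituting δ into 227 = β·δ·361: β = 227/(270.690) ≈ 0.839.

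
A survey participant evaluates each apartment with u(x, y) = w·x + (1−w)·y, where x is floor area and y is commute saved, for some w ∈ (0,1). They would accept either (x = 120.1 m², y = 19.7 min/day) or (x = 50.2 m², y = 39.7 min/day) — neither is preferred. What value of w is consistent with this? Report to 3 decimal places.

w = 0.222

Equating utilities: w·120.1 + (1−w)·19.7 = w·50.2 + (1−w)·39.7.
Collecting terms: w·69.9 = (1−w)·20.
So w/(1−w) = 20/69.9 = 0.2861, giving w = 20/(69.9+20) = 0.222.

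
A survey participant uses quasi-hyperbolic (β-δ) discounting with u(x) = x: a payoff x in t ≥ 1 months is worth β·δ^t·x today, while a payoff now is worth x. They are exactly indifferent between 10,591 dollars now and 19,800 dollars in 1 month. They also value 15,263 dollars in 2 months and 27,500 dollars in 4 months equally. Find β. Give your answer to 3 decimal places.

Both payoffs in the second observation are in the future, so β drops out: δ^2·15263 = δ^4·27500 ⇒ δ^2 = 15263/27500 = 0.55502, so δ = 0.74500.
The first indifference: 10591 = β·δ·19800, so β = 10591/(δ·19800) = 10591/(0.74500·19800) ≈ 0.718.

β ≈ 0.718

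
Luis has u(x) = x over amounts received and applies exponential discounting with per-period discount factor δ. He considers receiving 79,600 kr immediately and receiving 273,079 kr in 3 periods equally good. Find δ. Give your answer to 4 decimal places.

Equating discounted utilities: u(79600) = δ^3·u(273079) ⇒ δ^3 = u(79600)/u(273079).
With u(x) = x: δ^3 = 79600/273079 = 0.29149.
So δ = 0.29149^(1/3) ≈ 0.6630.

δ ≈ 0.6630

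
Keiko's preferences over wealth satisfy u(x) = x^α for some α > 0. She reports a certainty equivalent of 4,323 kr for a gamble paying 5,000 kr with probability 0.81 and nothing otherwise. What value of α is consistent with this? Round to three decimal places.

α ≈ 1.448

The lottery's expected utility is 0.81·u(5000) + 0.19·u(0) = 0.81·5000^α (since u(0) = 0 for α > 0).
Indifference: 4323^α = 0.81·5000^α, so (4323/5000)^α = 0.81.
Taking logs: α·ln(4323/5000) = ln(0.81), so α = -0.210721 / -0.145488 ≈ 1.448.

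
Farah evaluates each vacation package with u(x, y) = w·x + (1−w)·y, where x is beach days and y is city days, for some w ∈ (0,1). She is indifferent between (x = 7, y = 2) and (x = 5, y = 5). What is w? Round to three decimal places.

w = 0.600

Equating utilities: w·7 + (1−w)·2 = w·5 + (1−w)·5.
Collecting terms: w·2 = (1−w)·3.
The marginal rate of substitution is 3/2, so w = 3/(2+3) = 0.600.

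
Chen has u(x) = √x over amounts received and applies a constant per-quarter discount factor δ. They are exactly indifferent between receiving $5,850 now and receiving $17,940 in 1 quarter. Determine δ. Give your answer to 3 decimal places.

Equating discounted utilities: u(5850) = δ·u(17940) ⇒ δ = u(5850)/u(17940).
Since u(x) = √x, δ = √(5850/17940) = 0.57104.

δ ≈ 0.571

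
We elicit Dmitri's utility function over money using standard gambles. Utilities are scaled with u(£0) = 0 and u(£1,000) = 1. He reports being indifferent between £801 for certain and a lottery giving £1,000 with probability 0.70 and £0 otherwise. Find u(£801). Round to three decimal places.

0.700

The indifference gives u(£801) = 0.70·u(£1,000) + 0.30·u(£0) = 0.70·1 + 0.30·0 = 0.70.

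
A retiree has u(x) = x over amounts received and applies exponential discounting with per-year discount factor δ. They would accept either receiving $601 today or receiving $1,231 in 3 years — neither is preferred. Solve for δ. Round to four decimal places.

δ ≈ 0.7874

Indifference means u(601) = δ^3 · u(1231), so δ^3 = u(601)/u(1231).
With u(x) = x: δ^3 = 601/1231 = 0.48822.
So δ = 0.48822^(1/3) ≈ 0.7874.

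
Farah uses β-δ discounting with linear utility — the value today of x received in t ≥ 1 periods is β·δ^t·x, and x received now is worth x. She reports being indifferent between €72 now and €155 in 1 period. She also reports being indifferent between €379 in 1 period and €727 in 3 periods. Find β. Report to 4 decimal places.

β ≈ 0.6434

From the later pair, β·δ^1·379 = β·δ^3·727; dividing through, δ^2 = 379/727 = 0.52132, so δ = 0.72203.
Now use the now-vs-future pair: 72 = β·δ·155 gives β = 72/(0.72203·155) ≈ 0.6434.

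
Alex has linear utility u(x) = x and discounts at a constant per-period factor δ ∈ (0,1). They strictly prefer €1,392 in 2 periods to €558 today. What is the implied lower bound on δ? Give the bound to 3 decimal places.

δ > 0.633

Under u(x) = x this choice says 558 < δ^2·1392.
Hence δ^2 > 558/1392 = 0.40086, and x ↦ x^(1/2) is increasing on (0,∞).
δ > (558/1392)^(1/2) ≈ 0.633.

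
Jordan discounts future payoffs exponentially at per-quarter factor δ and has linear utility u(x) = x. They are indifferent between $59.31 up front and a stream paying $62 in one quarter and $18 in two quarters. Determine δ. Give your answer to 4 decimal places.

Present value of the stream is 62·δ + 18·δ². Indifference gives 62δ + 18δ² = 59.31.
That is, 18δ² + 62δ − 59.31 = 0, a quadratic in δ.
δ = (−62 + √(62² + 4·18·59.31)) / (2·18) = (−62 + √8114.32) / 36 ≈ 0.7800.

δ ≈ 0.7800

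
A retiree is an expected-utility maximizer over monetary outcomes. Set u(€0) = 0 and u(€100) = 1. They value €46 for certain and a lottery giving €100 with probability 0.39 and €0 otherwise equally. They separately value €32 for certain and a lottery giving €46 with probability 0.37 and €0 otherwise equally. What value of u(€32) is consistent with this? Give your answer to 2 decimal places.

0.14

From the first indifference, u(€46) = 0.39·u(€100) + 0.61·u(€0) = 0.39·1 + 0.61·0 = 0.39.
The second indifference gives u(€32) = 0.37·u(€46) + 0.63·u(€0) = 0.37·0.39 + 0.63·0.00 = 0.1443.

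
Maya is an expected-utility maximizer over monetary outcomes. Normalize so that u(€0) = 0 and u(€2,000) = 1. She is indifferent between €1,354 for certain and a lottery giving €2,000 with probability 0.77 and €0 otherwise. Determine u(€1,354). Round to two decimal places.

The indifference gives u(€1,354) = 0.77·u(€2,000) + 0.23·u(€0) = 0.77·1 + 0.23·0 = 0.77.

0.77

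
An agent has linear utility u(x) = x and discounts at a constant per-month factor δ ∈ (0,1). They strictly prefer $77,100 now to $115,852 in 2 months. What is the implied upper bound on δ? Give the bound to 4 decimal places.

Comparing present values: 77100 > δ^2·115852.
So δ^2 < 77100/115852 = 0.66550; taking the square root of both positive sides preserves the inequality.
δ < 0.66550^(1/2) = 0.8158.

δ < 0.8158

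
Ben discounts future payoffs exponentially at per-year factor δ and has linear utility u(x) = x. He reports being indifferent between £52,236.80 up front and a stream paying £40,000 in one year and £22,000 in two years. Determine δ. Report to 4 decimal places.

δ ≈ 0.8800

Equating present values: 52236.80 = 40000δ + 22000δ².
So 22000δ² + 40000δ − 52236.80 = 0.
By the quadratic formula (taking the positive root), δ = (−40000 + √6196838400.00) / 44000 ≈ 0.8800.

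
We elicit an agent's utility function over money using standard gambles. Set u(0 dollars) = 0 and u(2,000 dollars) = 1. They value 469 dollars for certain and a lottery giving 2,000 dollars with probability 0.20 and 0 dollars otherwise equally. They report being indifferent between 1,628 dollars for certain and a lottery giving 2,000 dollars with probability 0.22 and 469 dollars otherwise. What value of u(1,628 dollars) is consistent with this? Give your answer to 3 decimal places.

From the first indifference, u(469 dollars) = 0.20·u(2,000 dollars) + 0.80·u(0 dollars) = 0.20·1 + 0.80·0 = 0.20.
Then u(1,628 dollars) = 0.22·u(2,000 dollars) + 0.78·u(469 dollars) = 0.22·1.00 + 0.78·0.20 = 0.3760.

0.376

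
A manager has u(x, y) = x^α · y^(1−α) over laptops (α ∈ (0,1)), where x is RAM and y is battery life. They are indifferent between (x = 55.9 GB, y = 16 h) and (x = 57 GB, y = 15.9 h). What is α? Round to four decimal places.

α ≈ 0.2434

The Cobb–Douglas utilities coincide, so 55.9^α·16^(1−α) = 57^α·15.9^(1−α).
Rearrange to (55.9/57)^α = (15.9/16)^(1−α) and take logs: α·-0.0194869 = (1−α)·-0.0062696.
So α/(1−α) = (-0.0062696)/(-0.0194869) = 0.3217341, and α = 0.3217341/1.3217341 ≈ 0.2434.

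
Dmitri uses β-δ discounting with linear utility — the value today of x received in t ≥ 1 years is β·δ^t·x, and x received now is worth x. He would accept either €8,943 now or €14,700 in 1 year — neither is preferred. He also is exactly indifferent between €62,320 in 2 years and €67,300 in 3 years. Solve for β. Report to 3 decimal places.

From the later pair, β·δ^2·62320 = β·δ^3·67300; dividing through, δ = 62320/67300 = 0.92600.
The first indifference: 8943 = β·δ·14700, so β = 8943/(δ·14700) = 8943/(0.92600·14700) ≈ 0.657.

β ≈ 0.657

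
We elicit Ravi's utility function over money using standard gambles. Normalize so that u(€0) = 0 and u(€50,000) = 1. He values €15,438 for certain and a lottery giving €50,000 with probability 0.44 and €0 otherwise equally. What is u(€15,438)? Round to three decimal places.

0.440

By the standard-gamble method, u(€15,438) is just the indifference probability on the best outcome: 0.44.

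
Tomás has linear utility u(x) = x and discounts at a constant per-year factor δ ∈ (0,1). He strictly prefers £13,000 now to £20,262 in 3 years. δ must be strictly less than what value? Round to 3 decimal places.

Comparing present values: 13000 > δ^3·20262.
So δ^3 < 13000/20262 = 0.64160; taking the cube root of both positive sides preserves the inequality.
δ < (13000/20262)^(1/3) ≈ 0.862.

δ < 0.862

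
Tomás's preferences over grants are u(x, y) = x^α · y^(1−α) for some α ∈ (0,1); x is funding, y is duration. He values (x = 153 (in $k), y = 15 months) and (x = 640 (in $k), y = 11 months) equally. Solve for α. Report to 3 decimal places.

α ≈ 0.178

The Cobb–Douglas utilities coincide, so 153^α·15^(1−α) = 640^α·11^(1−α).
(153/640)^α = (11/15)^(1−α); take logs: α·ln(153/640) = (1−α)·ln(11/15), i.e. α·-1.431030 = (1−α)·-0.310155.
With A = -1.431030 and B = -0.310155: α·A = (1−α)·B, so α = B/(A+B) = -0.310155/-1.741185 ≈ 0.178.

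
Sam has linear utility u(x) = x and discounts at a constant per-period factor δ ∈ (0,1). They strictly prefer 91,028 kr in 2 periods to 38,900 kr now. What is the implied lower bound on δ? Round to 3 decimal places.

δ > 0.654

The preference means 38900 < δ^2·91028.
So δ^2 > 38900/91028 = 0.42734; taking the square root of both positive sides preserves the inequality.
δ > (38900/91028)^(1/2) ≈ 0.654.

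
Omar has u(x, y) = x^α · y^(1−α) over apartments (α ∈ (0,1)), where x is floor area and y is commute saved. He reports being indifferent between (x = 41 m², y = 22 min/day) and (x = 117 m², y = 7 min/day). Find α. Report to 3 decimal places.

Indifference: 41^α · 22^(1−α) = 117^α · 7^(1−α).
Rearrange to (41/117)^α = (7/22)^(1−α) and take logs: α·-1.048602 = (1−α)·-1.145132.
So α/(1−α) = (-1.145132)/(-1.048602) = 1.092056, and α = 1.092056/2.092056 ≈ 0.522.

α ≈ 0.522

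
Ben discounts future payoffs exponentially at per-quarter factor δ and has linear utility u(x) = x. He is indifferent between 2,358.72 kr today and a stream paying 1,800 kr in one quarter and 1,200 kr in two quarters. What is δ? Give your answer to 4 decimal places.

δ ≈ 0.8400

The stream is worth 1800δ + 1200δ² today, so 1800δ + 1200δ² = 2358.72.
So 1200δ² + 1800δ − 2358.72 = 0.
δ = (−1800 + √(1800² + 4·1200·2358.72)) / (2·1200) = (−1800 + √14561856.00) / 2400 ≈ 0.8400.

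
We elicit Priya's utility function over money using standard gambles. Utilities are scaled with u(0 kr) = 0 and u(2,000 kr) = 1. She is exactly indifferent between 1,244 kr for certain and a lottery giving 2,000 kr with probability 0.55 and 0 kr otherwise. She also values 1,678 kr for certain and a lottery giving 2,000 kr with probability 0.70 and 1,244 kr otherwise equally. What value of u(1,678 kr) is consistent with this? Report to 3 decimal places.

0.865

The first gamble pins u(1,244 kr): it must equal 0.55·1 + 0.45·0 = 0.55.
Then u(1,678 kr) = 0.70·u(2,000 kr) + 0.30·u(1,244 kr) = 0.70·1.00 + 0.30·0.55 = 0.8650.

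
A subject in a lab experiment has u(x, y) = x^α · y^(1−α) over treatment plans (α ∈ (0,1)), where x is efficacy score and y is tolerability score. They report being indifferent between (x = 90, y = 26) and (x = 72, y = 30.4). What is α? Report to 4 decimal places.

Indifference: 90^α · 26^(1−α) = 72^α · 30.4^(1−α).
Rearrange to (90/72)^α = (30.4/26)^(1−α) and take logs: α·0.2231436 = (1−α)·0.1563461.
With A = 0.2231436 and B = 0.1563461: α·A = (1−α)·B, so α = B/(A+B) = 0.1563461/0.3794897 ≈ 0.4120.

α ≈ 0.4120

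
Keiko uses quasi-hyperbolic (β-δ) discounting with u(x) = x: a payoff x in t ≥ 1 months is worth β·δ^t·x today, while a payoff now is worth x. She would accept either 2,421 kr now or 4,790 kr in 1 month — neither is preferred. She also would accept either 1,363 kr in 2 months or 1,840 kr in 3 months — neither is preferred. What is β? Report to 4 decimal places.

β ≈ 0.6823

Both payoffs in the second observation are in the future, so β drops out: δ^2·1363 = δ^3·1840 ⇒ δ = 1363/1840 = 0.74076.
Substituting δ into 2421 = β·δ·4790: β = 2421/(3548.245) ≈ 0.6823.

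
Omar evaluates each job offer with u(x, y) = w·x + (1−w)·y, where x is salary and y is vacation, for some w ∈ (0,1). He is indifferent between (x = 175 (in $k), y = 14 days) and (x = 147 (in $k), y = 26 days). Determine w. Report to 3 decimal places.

u(175,14) = u(147,26) means w·175 + (1−w)·14 = w·147 + (1−w)·26.
Collecting terms: w·28 = (1−w)·12.
Hence w = 12/(28+12) = 12/40 = 0.300.

w = 0.300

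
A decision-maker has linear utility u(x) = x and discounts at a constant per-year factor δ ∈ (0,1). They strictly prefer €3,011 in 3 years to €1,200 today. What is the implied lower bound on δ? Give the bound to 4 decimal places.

Under u(x) = x this choice says 1200 < δ^3·3011.
Dividing by 3011: δ^3 > 0.39854. Both sides are positive, so the cube root keeps the direction.
δ > (1200/3011)^(1/3) ≈ 0.7359.

δ > 0.7359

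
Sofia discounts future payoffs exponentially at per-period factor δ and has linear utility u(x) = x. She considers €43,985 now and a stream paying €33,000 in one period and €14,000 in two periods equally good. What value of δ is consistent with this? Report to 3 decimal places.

Present value of the stream is 33000·δ + 14000·δ². Indifference gives 33000δ + 14000δ² = 43985.
That is, 14000δ² + 33000δ − 43985 = 0, a quadratic in δ.
δ = (−33000 + √(33000² + 4·14000·43985)) / (2·14000) = (−33000 + √3552160000.00) / 28000 ≈ 0.950.

δ ≈ 0.950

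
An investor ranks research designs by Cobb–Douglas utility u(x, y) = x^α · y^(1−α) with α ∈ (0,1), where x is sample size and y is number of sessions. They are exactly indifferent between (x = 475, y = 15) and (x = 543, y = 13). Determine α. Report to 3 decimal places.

Set the two utilities equal: 475^α·15^(1−α) = 543^α·13^(1−α).
Taking logs: α·ln 475 + (1−α)·ln 15 = α·ln 543 + (1−α)·ln 13, i.e. α·-0.133795 = (1−α)·-0.143101.
With A = -0.133795 and B = -0.143101: α·A = (1−α)·B, so α = B/(A+B) = -0.143101/-0.276896 ≈ 0.517.

α ≈ 0.517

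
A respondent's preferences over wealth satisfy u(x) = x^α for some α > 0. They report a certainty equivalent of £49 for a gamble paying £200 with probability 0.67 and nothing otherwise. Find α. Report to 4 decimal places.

Since u(0) = 0, the lottery's EU is 0.67·200^α.
Equating: 49^α = 0.67·200^α, i.e. 0.2450^α = 0.67.
Taking logs: α·ln(49/200) = ln(0.67), so α = -0.4004776 / -1.4064971 ≈ 0.2847.

α ≈ 0.2847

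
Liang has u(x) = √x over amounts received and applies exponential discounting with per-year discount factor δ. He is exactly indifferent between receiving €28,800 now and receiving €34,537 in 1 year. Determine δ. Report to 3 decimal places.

δ ≈ 0.913

Indifference means u(28800) = δ · u(34537), so δ = u(28800)/u(34537).
Since u(x) = √x, δ = √(28800/34537) = 0.91317.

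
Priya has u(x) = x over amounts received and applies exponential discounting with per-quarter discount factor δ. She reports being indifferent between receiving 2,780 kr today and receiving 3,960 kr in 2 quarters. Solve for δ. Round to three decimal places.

The payoff in 2 quarters is discounted by δ^2, so u(2780) = δ^2·u(3960) and δ^2 = u(2780)/u(3960).
With u(x) = x: δ^2 = 2780/3960 = 0.70202.
So δ = 0.70202^(1/2) ≈ 0.838.

δ ≈ 0.838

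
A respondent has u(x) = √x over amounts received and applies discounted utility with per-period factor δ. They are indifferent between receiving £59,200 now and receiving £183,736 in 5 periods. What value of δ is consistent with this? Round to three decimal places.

The payoff in 5 periods is discounted by δ^5, so u(59200) = δ^5·u(183736) and δ^5 = u(59200)/u(183736).
Since u(x) = √x, δ^5 = √(59200/183736) = 0.56763.
So δ = 0.56763^(1/5) ≈ 0.893.

δ ≈ 0.893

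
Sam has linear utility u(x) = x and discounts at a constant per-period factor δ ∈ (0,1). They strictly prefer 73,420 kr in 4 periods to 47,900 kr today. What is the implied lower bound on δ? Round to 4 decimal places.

Under u(x) = x this choice says 47900 < δ^4·73420.
Dividing by 73420: δ^4 > 0.65241. Both sides are positive, so the 4th root keeps the direction.
δ > 0.65241^(1/4) = 0.8987.

δ > 0.8987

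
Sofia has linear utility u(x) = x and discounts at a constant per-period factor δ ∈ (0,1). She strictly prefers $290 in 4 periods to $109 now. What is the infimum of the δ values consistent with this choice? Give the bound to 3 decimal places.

δ > 0.783

Comparing present values: 109 < δ^4·290.
Hence δ^4 > 109/290 = 0.37586, and x ↦ x^(1/4) is increasing on (0,∞).
δ > 0.37586^(1/4) = 0.783.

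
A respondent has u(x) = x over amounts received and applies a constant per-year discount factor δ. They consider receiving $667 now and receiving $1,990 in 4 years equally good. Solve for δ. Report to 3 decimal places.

δ ≈ 0.761

The payoff in 4 years is discounted by δ^4, so u(667) = δ^4·u(1990) and δ^4 = u(667)/u(1990).
With u(x) = x: δ^4 = 667/1990 = 0.33518.
Taking the 4th root: δ = 0.33518^(1/4) ≈ 0.761.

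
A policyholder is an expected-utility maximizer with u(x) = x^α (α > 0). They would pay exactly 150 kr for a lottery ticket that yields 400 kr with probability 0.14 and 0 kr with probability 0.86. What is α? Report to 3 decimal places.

The lottery's expected utility is 0.14·u(400) + 0.86·u(0) = 0.14·400^α (since u(0) = 0 for α > 0).
Equating: 150^α = 0.14·400^α, i.e. 0.3750^α = 0.14.
Take logs: α = ln 0.14 / ln(150/400) ≈ 2.00454.

α ≈ 2.005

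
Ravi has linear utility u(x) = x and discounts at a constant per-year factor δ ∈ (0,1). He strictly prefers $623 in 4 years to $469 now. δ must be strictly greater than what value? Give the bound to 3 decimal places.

δ > 0.931

Under u(x) = x this choice says 469 < δ^4·623.
Hence δ^4 > 469/623 = 0.75281, and x ↦ x^(1/4) is increasing on (0,∞).
δ > 0.75281^(1/4) = 0.931.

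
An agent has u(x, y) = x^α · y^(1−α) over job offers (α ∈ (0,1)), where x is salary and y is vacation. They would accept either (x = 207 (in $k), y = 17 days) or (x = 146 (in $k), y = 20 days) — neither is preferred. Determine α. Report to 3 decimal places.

Set the two utilities equal: 207^α·17^(1−α) = 146^α·20^(1−α).
(207/146)^α = (20/17)^(1−α); take logs: α·ln(207/146) = (1−α)·ln(20/17), i.e. α·0.349112 = (1−α)·0.162519.
With A = 0.349112 and B = 0.162519: α·A = (1−α)·B, so α = B/(A+B) = 0.162519/0.511631 ≈ 0.318.

α ≈ 0.318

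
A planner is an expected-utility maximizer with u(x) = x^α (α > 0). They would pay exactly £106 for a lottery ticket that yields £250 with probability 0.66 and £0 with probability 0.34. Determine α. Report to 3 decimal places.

α ≈ 0.484

Since u(0) = 0, the lottery's EU is 0.66·250^α.
Equating: 106^α = 0.66·250^α, i.e. 0.4240^α = 0.66.
Take logs: α = ln 0.66 / ln(106/250) ≈ 0.48427.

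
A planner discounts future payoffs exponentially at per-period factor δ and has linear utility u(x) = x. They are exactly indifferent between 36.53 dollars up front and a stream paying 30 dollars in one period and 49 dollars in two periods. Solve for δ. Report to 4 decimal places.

The stream is worth 30δ + 49δ² today, so 30δ + 49δ² = 36.53.
Rearranged: 49δ² + 30δ − 36.53 = 0.
By the quadratic formula (taking the positive root), δ = (−30 + √8059.88) / 98 ≈ 0.6100.

δ ≈ 0.6100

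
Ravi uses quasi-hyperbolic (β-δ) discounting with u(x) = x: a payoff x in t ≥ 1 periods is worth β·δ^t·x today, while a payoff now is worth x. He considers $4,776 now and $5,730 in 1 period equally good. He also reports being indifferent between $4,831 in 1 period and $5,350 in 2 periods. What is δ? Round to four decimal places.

The second indifference involves only future payoffs, so β cancels: β·δ^1·4831 = β·δ^2·5350, giving δ = 4831/5350 = 0.90299.

δ ≈ 0.9030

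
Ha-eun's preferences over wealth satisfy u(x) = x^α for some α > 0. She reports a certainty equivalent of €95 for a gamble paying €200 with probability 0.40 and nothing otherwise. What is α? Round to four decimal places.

EU(lottery) = 0.40·200^α + 0.60·0 = 0.40·200^α.
Indifference: 95^α = 0.40·200^α, so (95/200)^α = 0.40.
Taking logs: α·ln(95/200) = ln(0.40), so α = -0.9162907 / -0.7444405 ≈ 1.2308.

α ≈ 1.2308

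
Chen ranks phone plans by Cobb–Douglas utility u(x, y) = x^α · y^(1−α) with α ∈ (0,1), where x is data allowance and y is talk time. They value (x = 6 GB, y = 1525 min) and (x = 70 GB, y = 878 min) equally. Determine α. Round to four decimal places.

α ≈ 0.1835

The Cobb–Douglas utilities coincide, so 6^α·1525^(1−α) = 70^α·878^(1−α).
(6/70)^α = (878/1525)^(1−α); take logs: α·ln(6/70) = (1−α)·ln(878/1525), i.e. α·-2.4567358 = (1−α)·-0.5521031.
Thus α·(-3.0088389) = -0.5521031, so α = -0.5521031/-3.0088389 ≈ 0.1835.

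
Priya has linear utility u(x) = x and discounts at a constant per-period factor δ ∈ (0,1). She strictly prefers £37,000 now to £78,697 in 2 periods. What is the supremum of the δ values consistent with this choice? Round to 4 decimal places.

δ < 0.6857

Comparing present values: 37000 > δ^2·78697.
So δ^2 < 37000/78697 = 0.47016; taking the square root of both positive sides preserves the inequality.
δ < 0.47016^(1/2) = 0.6857.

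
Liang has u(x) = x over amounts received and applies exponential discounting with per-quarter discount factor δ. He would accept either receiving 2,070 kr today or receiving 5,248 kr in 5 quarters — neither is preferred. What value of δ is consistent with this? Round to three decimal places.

The payoff in 5 quarters is discounted by δ^5, so u(2070) = δ^5·u(5248) and δ^5 = u(2070)/u(5248).
With u(x) = x: δ^5 = 2070/5248 = 0.39444.
So δ = 0.39444^(1/5) ≈ 0.830.

δ ≈ 0.830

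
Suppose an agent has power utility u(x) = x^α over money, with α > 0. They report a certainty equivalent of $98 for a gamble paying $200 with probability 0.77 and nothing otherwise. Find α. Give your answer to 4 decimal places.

EU(lottery) = 0.77·200^α + 0.23·0 = 0.77·200^α.
Indifference: 98^α = 0.77·200^α, so (98/200)^α = 0.77.
α = ln(0.77) / ln(98/200) = -0.2613648/-0.7133499 ≈ 0.3664.

α ≈ 0.3664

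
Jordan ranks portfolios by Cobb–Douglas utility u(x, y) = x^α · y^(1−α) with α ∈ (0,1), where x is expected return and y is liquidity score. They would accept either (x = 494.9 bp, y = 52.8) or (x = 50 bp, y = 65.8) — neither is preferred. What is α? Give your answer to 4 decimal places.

α ≈ 0.0876

Set the two utilities equal: 494.9^α·52.8^(1−α) = 50^α·65.8^(1−α).
Taking logs: α·ln 494.9 + (1−α)·ln 52.8 = α·ln 50 + (1−α)·ln 65.8, i.e. α·2.2923327 = (1−α)·0.2201086.
Thus α·(2.5124413) = 0.2201086, so α = 0.2201086/2.5124413 ≈ 0.0876.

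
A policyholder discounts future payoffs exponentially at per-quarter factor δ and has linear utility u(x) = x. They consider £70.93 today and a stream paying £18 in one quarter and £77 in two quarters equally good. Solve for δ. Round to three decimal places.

Present value of the stream is 18·δ + 77·δ². Indifference gives 18δ + 77δ² = 70.93.
Rearranged: 77δ² + 18δ − 70.93 = 0.
By the quadratic formula (taking the positive root), δ = (−18 + √22170.44) / 154 ≈ 0.850.

δ ≈ 0.850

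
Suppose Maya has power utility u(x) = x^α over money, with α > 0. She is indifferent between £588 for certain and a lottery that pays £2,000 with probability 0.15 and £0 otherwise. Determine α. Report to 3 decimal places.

The lottery's expected utility is 0.15·u(2000) + 0.85·u(0) = 0.15·2000^α (since u(0) = 0 for α > 0).
Equating: 588^α = 0.15·2000^α, i.e. 0.2940^α = 0.15.
α = ln(0.15) / ln(588/2000) = -1.897120/-1.224176 ≈ 1.550.

α ≈ 1.550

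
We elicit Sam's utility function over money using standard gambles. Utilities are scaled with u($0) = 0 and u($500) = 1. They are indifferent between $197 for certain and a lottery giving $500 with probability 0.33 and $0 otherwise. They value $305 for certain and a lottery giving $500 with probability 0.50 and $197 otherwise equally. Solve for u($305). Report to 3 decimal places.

0.665

First, u($197) = 0.33·u($500) + 0.67·u($0) = 0.33.
Chaining: u($305) = 0.50·1.00 + 0.50·0.33 = 0.6650.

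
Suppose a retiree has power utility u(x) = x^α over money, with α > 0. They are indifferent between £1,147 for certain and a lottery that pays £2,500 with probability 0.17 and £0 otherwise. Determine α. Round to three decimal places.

α ≈ 2.274

EU(lottery) = 0.17·2500^α + 0.83·0 = 0.17·2500^α.
Indifference: 1147^α = 0.17·2500^α, so (1147/2500)^α = 0.17.
Taking logs: α·ln(1147/2500) = ln(0.17), so α = -1.771957 / -0.779141 ≈ 2.274.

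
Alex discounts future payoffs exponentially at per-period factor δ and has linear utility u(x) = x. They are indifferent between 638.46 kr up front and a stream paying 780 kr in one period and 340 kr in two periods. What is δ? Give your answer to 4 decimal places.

δ ≈ 0.6400

The stream is worth 780δ + 340δ² today, so 780δ + 340δ² = 638.46.
So 340δ² + 780δ − 638.46 = 0.
By the quadratic formula (taking the positive root), δ = (−780 + √1476705.60) / 680 ≈ 0.6400.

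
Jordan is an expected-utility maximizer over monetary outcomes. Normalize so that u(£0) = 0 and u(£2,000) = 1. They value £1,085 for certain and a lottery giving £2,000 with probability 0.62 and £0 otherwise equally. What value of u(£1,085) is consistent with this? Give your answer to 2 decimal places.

By the standard-gamble method, u(£1,085) is just the indifference probability on the best outcome: 0.62.

0.62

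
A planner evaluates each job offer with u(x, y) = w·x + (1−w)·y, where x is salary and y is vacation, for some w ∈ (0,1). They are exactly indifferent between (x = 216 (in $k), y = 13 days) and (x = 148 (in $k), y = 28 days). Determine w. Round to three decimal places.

Indifference: w·216 + (1−w)·13 = w·148 + (1−w)·28.
Rearranging, 68·w − 15·(1−w) = 0.
The marginal rate of substitution is 15/68, so w = 15/(68+15) = 0.181.

w = 0.181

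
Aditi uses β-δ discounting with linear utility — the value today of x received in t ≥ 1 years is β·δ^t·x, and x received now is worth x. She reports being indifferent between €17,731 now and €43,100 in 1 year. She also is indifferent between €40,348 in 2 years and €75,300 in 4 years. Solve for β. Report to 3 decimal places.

β ≈ 0.562

The second indifference involves only future payoffs, so β cancels: β·δ^2·40348 = β·δ^4·75300, giving δ^2 = 40348/75300 = 0.53583, so δ = 0.73200.
Substituting δ into 17731 = β·δ·43100: β = 17731/(31549.377) ≈ 0.562.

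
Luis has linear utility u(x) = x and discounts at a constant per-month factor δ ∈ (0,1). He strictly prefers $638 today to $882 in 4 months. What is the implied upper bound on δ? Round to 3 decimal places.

δ < 0.922

Under u(x) = x this choice says 638 > δ^4·882.
So δ^4 < 638/882 = 0.72336; taking the 4th root of both positive sides preserves the inequality.
δ < (638/882)^(1/4) ≈ 0.922.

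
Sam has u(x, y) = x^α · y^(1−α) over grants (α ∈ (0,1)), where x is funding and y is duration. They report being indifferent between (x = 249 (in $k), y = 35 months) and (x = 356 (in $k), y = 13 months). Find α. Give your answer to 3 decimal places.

α ≈ 0.735

Set the two utilities equal: 249^α·35^(1−α) = 356^α·13^(1−α).
Rearrange to (249/356)^α = (13/35)^(1−α) and take logs: α·-0.357478 = (1−α)·-0.990399.
Thus α·(-1.347877) = -0.990399, so α = -0.990399/-1.347877 ≈ 0.735.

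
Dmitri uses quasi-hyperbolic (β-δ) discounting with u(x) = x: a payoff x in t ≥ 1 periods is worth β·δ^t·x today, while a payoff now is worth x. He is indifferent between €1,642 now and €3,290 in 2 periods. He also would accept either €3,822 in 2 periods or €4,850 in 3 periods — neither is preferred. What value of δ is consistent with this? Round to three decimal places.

δ ≈ 0.788

Both payoffs in the second observation are in the future, so β drops out: δ^2·3822 = δ^3·4850 ⇒ δ = 3822/4850 = 0.78804.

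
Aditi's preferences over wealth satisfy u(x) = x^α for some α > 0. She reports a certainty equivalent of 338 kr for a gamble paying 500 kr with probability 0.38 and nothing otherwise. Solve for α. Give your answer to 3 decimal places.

α ≈ 2.471

Since u(0) = 0, the lottery's EU is 0.38·500^α.
Indifference: 338^α = 0.38·500^α, so (338/500)^α = 0.38.
α = ln(0.38) / ln(338/500) = -0.967584/-0.391562 ≈ 2.471.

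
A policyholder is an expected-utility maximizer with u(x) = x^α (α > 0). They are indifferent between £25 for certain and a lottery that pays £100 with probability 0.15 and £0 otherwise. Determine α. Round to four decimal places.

α ≈ 1.3685

Since u(0) = 0, the lottery's EU is 0.15·100^α.
Equating: 25^α = 0.15·100^α, i.e. 0.2500^α = 0.15.
Taking logs: α·ln(25/100) = ln(0.15), so α = -1.8971200 / -1.3862944 ≈ 1.3685.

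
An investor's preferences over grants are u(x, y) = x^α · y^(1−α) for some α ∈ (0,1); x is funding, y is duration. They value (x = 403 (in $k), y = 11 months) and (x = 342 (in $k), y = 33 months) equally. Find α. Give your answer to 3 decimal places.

Indifference: 403^α · 11^(1−α) = 342^α · 33^(1−α).
Rearrange to (403/342)^α = (33/11)^(1−α) and take logs: α·0.164126 = (1−α)·1.098612.
So α/(1−α) = (1.098612)/(0.164126) = 6.693711, and α = 6.693711/7.693711 ≈ 0.870.

α ≈ 0.870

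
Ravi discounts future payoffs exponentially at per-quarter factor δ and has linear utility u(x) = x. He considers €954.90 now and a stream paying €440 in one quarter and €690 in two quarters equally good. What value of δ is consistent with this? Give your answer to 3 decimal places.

δ ≈ 0.900

Present value of the stream is 440·δ + 690·δ². Indifference gives 440δ + 690δ² = 954.90.
So 690δ² + 440δ − 954.90 = 0.
The positive root is δ = [−440 + √(440² + 4·690·954.90)] / (2·690) = (−440 + 1682.000)/1380 ≈ 0.900.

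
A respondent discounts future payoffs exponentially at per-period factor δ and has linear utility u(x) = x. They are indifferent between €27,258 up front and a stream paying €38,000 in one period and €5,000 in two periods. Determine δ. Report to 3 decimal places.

δ ≈ 0.660

Equating present values: 27258 = 38000δ + 5000δ².
That is, 5000δ² + 38000δ − 27258 = 0, a quadratic in δ.
The positive root is δ = [−38000 + √(38000² + 4·5000·27258)] / (2·5000) = (−38000 + 44600.000)/10000 ≈ 0.660.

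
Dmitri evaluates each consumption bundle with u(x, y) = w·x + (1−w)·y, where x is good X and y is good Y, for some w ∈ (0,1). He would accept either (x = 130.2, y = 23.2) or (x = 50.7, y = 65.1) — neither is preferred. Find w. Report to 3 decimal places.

w = 0.345

Equating utilities: w·130.2 + (1−w)·23.2 = w·50.7 + (1−w)·65.1.
w·(130.2−50.7) = (1−w)·(65.1−23.2), i.e. w·79.5 = (1−w)·41.9.
Hence w = 41.9/(79.5+41.9) = 41.9/121.4 = 0.345.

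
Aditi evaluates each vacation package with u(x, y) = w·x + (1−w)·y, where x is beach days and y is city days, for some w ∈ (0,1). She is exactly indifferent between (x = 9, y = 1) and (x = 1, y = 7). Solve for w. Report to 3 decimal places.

w = 0.429

Equating utilities: w·9 + (1−w)·1 = w·1 + (1−w)·7.
Collecting terms: w·8 = (1−w)·6.
So w/(1−w) = 6/8 = 0.7500, giving w = 6/(8+6) = 0.429.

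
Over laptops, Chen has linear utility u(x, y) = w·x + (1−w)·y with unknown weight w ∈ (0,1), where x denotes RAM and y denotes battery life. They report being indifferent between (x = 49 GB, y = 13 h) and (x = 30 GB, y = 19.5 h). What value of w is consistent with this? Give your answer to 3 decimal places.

Indifference: w·49 + (1−w)·13 = w·30 + (1−w)·19.5.
Collecting terms: w·19 = (1−w)·6.5.
The marginal rate of substitution is 6.5/19, so w = 6.5/(19+6.5) = 0.255.

w = 0.255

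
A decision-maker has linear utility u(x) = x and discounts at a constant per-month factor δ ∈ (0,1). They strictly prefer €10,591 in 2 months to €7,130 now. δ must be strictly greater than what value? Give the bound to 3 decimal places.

δ > 0.820

Comparing present values: 7130 < δ^2·10591.
So δ^2 > 7130/10591 = 0.67321; taking the square root of both positive sides preserves the inequality.
δ > 0.67321^(1/2) = 0.820.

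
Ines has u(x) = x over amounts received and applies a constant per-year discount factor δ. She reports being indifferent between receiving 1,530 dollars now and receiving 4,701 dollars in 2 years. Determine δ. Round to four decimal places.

The payoff in 2 years is discounted by δ^2, so u(1530) = δ^2·u(4701) and δ^2 = u(1530)/u(4701).
With u(x) = x: δ^2 = 1530/4701 = 0.32546.
So δ = 0.32546^(1/2) ≈ 0.5705.

δ ≈ 0.5705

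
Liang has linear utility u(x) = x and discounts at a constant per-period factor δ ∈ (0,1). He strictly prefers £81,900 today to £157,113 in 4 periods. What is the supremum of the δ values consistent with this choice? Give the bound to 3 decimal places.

δ < 0.850

The preference means 81900 > δ^4·157113.
Hence δ^4 < 81900/157113 = 0.52128, and x ↦ x^(1/4) is increasing on (0,∞).
δ < (81900/157113)^(1/4) ≈ 0.850.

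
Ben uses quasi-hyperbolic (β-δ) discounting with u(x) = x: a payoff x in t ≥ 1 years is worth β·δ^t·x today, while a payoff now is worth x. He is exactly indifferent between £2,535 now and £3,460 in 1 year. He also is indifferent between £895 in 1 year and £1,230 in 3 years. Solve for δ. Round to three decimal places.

δ ≈ 0.853

From the later pair, β·δ^1·895 = β·δ^3·1230; dividing through, δ^2 = 895/1230 = 0.72764, so δ = 0.85302.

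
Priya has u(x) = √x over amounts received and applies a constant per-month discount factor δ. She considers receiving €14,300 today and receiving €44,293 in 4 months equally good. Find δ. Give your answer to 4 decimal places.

δ ≈ 0.8682

Indifference means u(14300) = δ^4 · u(44293), so δ^4 = u(14300)/u(44293).
With u(x) = √x: δ^4 = √14300/√44293 = √(14300/44293) = 0.56820.
Hence δ = (0.56820)^(1/4) = 0.868211.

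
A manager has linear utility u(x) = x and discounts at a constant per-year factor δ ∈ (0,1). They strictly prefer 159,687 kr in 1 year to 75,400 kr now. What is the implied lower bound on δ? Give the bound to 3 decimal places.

Comparing present values: 75400 < δ·159687.
So δ > 75400/159687 = 0.47217.

δ > 0.472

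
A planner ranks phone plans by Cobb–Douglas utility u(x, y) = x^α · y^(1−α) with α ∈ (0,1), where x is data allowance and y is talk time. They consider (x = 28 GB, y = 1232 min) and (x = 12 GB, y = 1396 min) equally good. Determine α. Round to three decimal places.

α ≈ 0.129

Set the two utilities equal: 28^α·1232^(1−α) = 12^α·1396^(1−α).
Rearrange to (28/12)^α = (1396/1232)^(1−α) and take logs: α·0.847298 = (1−α)·0.124972.
So α/(1−α) = (0.124972)/(0.847298) = 0.147495, and α = 0.147495/1.147495 ≈ 0.129.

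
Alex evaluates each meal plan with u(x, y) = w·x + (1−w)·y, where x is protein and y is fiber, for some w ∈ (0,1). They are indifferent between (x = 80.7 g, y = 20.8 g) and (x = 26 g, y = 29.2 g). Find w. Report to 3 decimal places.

u(80.7,20.8) = u(26,29.2) means w·80.7 + (1−w)·20.8 = w·26 + (1−w)·29.2.
Rearranging, 54.7·w − 8.4·(1−w) = 0.
The marginal rate of substitution is 8.4/54.7, so w = 8.4/(54.7+8.4) = 0.133.

w = 0.133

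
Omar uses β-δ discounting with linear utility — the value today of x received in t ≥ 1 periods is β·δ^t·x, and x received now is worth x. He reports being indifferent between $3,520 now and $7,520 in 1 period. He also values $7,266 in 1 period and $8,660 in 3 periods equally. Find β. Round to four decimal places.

β ≈ 0.5110

From the later pair, β·δ^1·7266 = β·δ^3·8660; dividing through, δ^2 = 7266/8660 = 0.83903, so δ = 0.91599.
Now use the now-vs-future pair: 3520 = β·δ·7520 gives β = 3520/(0.91599·7520) ≈ 0.5110.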